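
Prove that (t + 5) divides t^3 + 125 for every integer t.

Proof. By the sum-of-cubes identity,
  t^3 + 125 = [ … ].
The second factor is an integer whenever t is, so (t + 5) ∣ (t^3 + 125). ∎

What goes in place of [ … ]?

Polynomial division of t^3 + 125 by t + 5 leaves remainder 0 and quotient t^2 - 5t + 25.
Hence t^3 + 125 = (t + 5)(t^2 - 5t + 25).

(t + 5)(t^2 - 5t + 25)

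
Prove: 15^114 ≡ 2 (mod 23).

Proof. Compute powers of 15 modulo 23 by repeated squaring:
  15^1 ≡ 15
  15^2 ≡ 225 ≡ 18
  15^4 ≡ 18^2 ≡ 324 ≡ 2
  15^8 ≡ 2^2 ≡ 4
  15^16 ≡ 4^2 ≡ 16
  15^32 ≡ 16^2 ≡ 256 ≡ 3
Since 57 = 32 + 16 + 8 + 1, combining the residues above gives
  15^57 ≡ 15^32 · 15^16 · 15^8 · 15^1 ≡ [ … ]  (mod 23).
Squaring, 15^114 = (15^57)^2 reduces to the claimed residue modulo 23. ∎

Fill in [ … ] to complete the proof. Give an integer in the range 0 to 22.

Multiply the listed residues: 3 · 16 · 4 · 15 = 48 → 192 → 2880.
Reducing modulo 23: 2880 = 125·23 + 5, so 15^57 ≡ 5.

5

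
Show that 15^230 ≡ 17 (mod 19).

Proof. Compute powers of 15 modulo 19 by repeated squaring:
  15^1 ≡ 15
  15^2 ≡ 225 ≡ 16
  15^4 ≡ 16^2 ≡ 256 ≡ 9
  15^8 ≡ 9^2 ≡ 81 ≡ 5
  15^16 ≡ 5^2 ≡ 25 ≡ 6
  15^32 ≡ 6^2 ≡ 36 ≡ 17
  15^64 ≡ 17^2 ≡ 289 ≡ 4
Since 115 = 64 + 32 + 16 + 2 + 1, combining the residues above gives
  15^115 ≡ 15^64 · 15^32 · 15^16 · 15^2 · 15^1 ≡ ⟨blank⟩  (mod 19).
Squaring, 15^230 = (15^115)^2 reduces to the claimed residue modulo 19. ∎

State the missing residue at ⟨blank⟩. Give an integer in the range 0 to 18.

Multiply the listed residues: 4 · 17 · 6 · 16 · 15 = 68 → 408 → 6528 → 97920.
Reducing modulo 19: 97920 = 5153·19 + 13, so 15^115 ≡ 13.

13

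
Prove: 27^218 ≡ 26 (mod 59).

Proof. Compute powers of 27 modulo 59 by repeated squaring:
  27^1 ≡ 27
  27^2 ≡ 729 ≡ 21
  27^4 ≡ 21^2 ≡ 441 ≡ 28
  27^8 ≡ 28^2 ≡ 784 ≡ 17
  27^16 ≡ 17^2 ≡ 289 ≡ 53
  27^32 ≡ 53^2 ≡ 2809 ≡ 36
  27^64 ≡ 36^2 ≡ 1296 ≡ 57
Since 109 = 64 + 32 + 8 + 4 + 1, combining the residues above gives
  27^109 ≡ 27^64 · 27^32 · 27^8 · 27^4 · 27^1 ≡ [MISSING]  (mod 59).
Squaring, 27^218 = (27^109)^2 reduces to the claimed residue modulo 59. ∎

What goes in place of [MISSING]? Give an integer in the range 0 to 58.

27^64 · 27^32 · 27^8 · 27^4 · 27^1 ≡ 57 · 36 · 17 · 28 · 27 = 26372304.
26372304 mod 59 = 12, so 27^109 ≡ 12 (mod 59).

12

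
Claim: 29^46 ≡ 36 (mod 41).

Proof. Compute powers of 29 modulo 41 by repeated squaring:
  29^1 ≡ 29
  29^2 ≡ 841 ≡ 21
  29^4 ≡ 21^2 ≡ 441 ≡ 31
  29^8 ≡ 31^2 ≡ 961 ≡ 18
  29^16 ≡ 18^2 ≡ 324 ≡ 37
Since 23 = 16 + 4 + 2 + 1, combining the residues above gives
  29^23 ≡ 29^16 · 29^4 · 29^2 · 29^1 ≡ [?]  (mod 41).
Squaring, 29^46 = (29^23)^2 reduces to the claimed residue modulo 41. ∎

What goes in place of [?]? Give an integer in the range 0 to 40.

6

Multiply the listed residues: 37 · 31 · 21 · 29 = 1147 → 24087 → 698523.
Reducing modulo 41: 698523 = 17037·41 + 6, so 29^23 ≡ 6.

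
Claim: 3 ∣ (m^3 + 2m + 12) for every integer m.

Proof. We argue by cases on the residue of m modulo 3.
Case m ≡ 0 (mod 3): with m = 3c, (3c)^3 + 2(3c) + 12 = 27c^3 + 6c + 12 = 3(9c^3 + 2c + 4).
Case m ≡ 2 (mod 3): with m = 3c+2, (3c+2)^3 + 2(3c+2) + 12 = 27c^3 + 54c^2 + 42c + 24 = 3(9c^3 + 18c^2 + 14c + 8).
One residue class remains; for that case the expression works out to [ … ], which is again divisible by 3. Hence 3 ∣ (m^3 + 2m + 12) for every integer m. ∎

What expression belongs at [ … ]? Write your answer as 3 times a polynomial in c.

3(9c^3 + 9c^2 + 5c + 5)

Only m ≡ 1 (mod 3) is unaccounted for. Put m = 3c+1:
(3c+1)^3 + 2(3c+1) + 12 expands to 27c^3 + 27c^2 + 15c + 15,
and factoring out 3 leaves 3(9c^3 + 9c^2 + 5c + 5).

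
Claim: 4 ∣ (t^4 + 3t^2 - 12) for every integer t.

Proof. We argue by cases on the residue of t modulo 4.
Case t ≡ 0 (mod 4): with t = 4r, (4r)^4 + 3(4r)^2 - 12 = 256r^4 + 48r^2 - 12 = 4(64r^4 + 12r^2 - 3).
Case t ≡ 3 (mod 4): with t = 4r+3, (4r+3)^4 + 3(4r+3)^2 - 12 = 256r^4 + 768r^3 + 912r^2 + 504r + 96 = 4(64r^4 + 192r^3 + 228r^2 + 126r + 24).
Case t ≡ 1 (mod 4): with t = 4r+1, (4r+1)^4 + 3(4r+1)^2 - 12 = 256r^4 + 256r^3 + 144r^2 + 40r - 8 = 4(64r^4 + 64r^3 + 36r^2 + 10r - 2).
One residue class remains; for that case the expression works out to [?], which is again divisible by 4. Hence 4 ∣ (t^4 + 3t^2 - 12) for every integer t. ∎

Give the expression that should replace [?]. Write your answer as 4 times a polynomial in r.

The residues treated are {0, 3, 1}, so the missing case is t ≡ 2 (mod 4); write t = 4r+2.
Then (4r+2)^4 + 3(4r+2)^2 - 12 = 256r^4 + 512r^3 + 432r^2 + 176r + 16 = 4(64r^4 + 128r^3 + 108r^2 + 44r + 4).

4(64r^4 + 128r^3 + 108r^2 + 44r + 4)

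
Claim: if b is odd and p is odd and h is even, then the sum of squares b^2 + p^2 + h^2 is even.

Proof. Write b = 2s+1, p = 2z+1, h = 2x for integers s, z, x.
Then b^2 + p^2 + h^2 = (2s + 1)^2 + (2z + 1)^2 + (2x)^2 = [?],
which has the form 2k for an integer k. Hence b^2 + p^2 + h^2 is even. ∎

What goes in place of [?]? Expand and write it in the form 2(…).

2(2s^2 + 2s + 2x^2 + 2z^2 + 2z + 1)

(2s + 1)^2 + (2z + 1)^2 + (2x)^2 = 4s^2 + 4s + 4x^2 + 4z^2 + 4z + 2
= 2(2s^2 + 2s + 2x^2 + 2z^2 + 2z + 1).
Since 2s^2 + 2s + 2x^2 + 2z^2 + 2z + 1 is an integer, the sum of squares is of the form 2k for an integer k.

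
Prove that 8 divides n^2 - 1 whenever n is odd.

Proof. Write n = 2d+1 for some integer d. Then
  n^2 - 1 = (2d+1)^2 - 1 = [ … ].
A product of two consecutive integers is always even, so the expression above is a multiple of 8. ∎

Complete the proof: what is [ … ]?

(2d+1)^2 - 1 = 4d^2 + 4d + 1 - 1 = 4d^2 + 4d = 4d(d+1).
Since d and d+1 are consecutive, d(d+1) is even, and 4·(even) is a multiple of 8.

4d(d + 1)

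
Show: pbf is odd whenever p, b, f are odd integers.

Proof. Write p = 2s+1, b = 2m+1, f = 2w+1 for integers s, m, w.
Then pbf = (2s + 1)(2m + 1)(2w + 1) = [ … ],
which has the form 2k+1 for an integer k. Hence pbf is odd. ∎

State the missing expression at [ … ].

2(4msw + 2ms + 2mw + m + 2sw + s + w) + 1

(2s + 1)(2m + 1)(2w + 1) = 8msw + 4ms + 4mw + 2m + 4sw + 2s + 2w + 1
= 2(4msw + 2ms + 2mw + m + 2sw + s + w) + 1.
Since 4msw + 2ms + 2mw + m + 2sw + s + w is an integer, the product is of the form 2k+1 for an integer k.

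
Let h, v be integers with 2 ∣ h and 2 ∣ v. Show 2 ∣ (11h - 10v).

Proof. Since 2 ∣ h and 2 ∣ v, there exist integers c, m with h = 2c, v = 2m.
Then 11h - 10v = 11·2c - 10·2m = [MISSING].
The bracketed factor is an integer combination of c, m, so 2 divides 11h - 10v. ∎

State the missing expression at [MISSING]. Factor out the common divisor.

Pull the common 2 out of every term: 11·2c - 10·2m = 2(11c - 10m).
11c - 10m is an integer, which exhibits the divisibility.

2(11c - 10m)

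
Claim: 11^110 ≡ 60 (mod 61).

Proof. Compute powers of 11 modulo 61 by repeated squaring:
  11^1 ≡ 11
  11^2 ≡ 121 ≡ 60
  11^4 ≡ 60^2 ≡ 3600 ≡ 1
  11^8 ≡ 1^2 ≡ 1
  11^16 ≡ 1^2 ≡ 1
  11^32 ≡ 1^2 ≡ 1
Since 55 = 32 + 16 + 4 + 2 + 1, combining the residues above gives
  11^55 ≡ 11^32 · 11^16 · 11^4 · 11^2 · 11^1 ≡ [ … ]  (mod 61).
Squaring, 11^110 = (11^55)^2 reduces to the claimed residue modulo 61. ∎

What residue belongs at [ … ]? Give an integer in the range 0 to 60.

Multiply the listed residues: 1 · 1 · 1 · 60 · 11 = 1 → 1 → 60 → 660.
Reducing modulo 61: 660 = 10·61 + 50, so 11^55 ≡ 50.

50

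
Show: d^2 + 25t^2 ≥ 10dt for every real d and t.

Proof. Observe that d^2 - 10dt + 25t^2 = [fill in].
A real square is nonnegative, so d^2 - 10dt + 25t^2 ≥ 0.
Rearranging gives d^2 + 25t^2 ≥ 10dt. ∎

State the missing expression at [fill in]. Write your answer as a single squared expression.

(d - 5t)^2

The leading and trailing coefficients are 1^2 and 5^2, and 10 = 2·1·5, so the trinomial is (d - 5t)^2.
Hence d^2 - 10dt + 25t^2 ≥ 0.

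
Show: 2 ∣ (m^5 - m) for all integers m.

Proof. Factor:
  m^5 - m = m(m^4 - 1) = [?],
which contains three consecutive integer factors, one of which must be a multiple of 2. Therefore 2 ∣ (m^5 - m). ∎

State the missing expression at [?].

(m - 1)m(m + 1)(m^2 + 1)

m^4 - 1 = (m^2 - 1)(m^2 + 1), and m^2 - 1 = (m-1)(m+1).
So m(m^4 - 1) = (m - 1)m(m + 1)(m^2 + 1).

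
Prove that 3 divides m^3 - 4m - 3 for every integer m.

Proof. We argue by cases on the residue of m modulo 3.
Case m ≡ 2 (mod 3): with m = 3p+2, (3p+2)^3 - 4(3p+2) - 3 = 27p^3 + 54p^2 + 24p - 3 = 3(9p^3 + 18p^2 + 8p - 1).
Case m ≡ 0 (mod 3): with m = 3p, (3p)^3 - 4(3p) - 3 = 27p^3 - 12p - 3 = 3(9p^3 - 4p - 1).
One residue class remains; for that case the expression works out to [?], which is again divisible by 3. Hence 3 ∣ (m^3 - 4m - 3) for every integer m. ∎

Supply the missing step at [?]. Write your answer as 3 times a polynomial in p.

3(9p^3 + 9p^2 - p - 2)

Only m ≡ 1 (mod 3) is unaccounted for. Put m = 3p+1:
(3p+1)^3 - 4(3p+1) - 3 expands to 27p^3 + 27p^2 - 3p - 6,
and factoring out 3 leaves 3(9p^3 + 9p^2 - p - 2).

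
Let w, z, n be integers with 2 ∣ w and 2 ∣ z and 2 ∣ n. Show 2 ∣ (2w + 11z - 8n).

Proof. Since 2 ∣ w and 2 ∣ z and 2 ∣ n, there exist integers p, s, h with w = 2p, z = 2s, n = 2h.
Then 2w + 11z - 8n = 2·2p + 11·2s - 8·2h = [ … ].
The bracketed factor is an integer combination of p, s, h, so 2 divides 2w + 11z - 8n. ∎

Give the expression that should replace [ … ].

Each term has a factor of 2: 2·2p + 11·2s - 8·2h = 2·(-8h + 2p + 11s).
Since -8h + 2p + 11s is an integer, 2 ∣ (2w + 11z - 8n).

2(-8h + 2p + 11s)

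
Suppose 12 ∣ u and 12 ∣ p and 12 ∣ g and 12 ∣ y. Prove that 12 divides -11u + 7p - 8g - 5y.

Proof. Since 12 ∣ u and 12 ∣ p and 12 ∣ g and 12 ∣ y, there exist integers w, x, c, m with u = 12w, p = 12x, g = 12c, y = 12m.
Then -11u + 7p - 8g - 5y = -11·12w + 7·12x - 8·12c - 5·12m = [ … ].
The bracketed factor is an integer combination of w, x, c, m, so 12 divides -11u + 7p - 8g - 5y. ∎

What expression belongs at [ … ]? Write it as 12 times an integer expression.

Each term has a factor of 12: -11·12w + 7·12x - 8·12c - 5·12m = 12·(-8c - 5m - 11w + 7x).
Since -8c - 5m - 11w + 7x is an integer, 12 ∣ (-11u + 7p - 8g - 5y).

12(-8c - 5m - 11w + 7x)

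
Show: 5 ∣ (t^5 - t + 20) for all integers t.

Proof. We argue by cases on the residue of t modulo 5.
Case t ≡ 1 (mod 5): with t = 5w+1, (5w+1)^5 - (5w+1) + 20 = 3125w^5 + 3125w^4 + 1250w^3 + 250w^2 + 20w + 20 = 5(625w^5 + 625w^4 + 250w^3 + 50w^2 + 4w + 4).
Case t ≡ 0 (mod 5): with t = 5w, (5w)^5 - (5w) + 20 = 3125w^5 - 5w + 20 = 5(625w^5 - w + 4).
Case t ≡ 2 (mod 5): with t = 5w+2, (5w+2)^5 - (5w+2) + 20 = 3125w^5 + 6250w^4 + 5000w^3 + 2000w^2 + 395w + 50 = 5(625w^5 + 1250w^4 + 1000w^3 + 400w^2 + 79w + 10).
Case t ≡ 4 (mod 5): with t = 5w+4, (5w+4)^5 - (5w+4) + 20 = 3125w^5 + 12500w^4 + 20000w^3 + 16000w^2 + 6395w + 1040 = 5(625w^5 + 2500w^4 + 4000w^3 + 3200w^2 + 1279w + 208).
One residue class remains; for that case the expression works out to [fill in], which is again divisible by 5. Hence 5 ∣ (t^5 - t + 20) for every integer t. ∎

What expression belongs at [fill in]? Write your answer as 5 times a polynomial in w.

The residues treated are {1, 0, 2, 4}, so the missing case is t ≡ 3 (mod 5); write t = 5w+3.
Then (5w+3)^5 - (5w+3) + 20 = 3125w^5 + 9375w^4 + 11250w^3 + 6750w^2 + 2020w + 260 = 5(625w^5 + 1875w^4 + 2250w^3 + 1350w^2 + 404w + 52).

5(625w^5 + 1875w^4 + 2250w^3 + 1350w^2 + 404w + 52)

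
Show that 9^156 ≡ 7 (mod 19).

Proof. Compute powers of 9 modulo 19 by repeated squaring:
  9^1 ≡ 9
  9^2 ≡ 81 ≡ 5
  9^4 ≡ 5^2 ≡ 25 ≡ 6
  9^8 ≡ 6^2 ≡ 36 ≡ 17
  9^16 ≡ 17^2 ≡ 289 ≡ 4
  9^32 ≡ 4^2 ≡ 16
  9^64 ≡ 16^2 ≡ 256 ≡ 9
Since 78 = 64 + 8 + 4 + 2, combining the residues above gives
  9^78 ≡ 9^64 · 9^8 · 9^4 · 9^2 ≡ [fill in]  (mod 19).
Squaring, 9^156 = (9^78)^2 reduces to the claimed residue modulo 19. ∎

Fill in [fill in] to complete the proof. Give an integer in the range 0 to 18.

9^64 · 9^8 · 9^4 · 9^2 ≡ 9 · 17 · 6 · 5 = 4590.
4590 mod 19 = 11, so 9^78 ≡ 11 (mod 19).

11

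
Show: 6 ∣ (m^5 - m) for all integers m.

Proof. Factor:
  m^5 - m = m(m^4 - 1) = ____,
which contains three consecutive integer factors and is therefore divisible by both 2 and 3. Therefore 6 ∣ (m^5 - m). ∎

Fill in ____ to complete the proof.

m^4 - 1 = (m^2 - 1)(m^2 + 1), and m^2 - 1 = (m-1)(m+1).
So m(m^4 - 1) = (m - 1)m(m + 1)(m^2 + 1).

(m - 1)m(m + 1)(m^2 + 1)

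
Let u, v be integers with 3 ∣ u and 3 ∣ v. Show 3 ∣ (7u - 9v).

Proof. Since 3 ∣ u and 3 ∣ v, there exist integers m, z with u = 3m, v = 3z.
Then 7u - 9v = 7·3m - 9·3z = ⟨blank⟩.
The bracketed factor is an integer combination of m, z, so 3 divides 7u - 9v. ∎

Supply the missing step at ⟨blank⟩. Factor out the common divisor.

3(7m - 9z)

Pull the common 3 out of every term: 7·3m - 9·3z = 3(7m - 9z).
7m - 9z is an integer, which exhibits the divisibility.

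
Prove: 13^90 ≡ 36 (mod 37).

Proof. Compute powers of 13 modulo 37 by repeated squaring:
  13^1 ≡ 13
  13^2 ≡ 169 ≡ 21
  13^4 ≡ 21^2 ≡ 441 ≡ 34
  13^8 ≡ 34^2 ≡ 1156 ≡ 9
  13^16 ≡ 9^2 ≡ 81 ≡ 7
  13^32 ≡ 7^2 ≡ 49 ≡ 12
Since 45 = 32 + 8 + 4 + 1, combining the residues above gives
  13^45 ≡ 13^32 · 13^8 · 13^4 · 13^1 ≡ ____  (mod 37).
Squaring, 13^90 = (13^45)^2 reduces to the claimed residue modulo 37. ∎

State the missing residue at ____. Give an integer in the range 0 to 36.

Multiply the listed residues: 12 · 9 · 34 · 13 = 108 → 3672 → 47736.
Reducing modulo 37: 47736 = 1290·37 + 6, so 13^45 ≡ 6.

6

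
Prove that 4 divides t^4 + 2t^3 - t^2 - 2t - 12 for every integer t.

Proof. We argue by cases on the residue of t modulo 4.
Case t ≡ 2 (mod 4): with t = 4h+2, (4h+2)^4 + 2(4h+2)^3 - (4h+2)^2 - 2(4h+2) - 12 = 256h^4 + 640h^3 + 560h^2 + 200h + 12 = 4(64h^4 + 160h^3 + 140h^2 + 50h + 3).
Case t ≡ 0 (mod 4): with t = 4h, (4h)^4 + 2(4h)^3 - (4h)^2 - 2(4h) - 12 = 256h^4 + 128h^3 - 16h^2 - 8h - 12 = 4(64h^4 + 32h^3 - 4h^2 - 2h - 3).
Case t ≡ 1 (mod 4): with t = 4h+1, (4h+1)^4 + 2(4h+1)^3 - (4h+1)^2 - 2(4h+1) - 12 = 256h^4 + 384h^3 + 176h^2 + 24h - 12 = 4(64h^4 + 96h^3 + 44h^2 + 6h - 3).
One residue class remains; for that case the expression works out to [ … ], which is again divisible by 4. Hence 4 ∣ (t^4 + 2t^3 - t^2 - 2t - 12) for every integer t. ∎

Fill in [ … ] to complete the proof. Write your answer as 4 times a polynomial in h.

4(64h^4 + 224h^3 + 284h^2 + 154h + 27)

Only t ≡ 3 (mod 4) is unaccounted for. Put t = 4h+3:
(4h+3)^4 + 2(4h+3)^3 - (4h+3)^2 - 2(4h+3) - 12 expands to 256h^4 + 896h^3 + 1136h^2 + 616h + 108,
and factoring out 4 leaves 4(64h^4 + 224h^3 + 284h^2 + 154h + 27).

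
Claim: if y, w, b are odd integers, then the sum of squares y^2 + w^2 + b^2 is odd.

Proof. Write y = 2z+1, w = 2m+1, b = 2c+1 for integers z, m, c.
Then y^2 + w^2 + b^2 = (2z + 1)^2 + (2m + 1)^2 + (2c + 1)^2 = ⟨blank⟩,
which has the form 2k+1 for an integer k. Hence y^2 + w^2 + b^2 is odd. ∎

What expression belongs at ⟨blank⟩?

(2z + 1)^2 + (2m + 1)^2 + (2c + 1)^2 = 4c^2 + 4c + 4m^2 + 4m + 4z^2 + 4z + 3
= 2(2c^2 + 2c + 2m^2 + 2m + 2z^2 + 2z + 1) + 1.
Since 2c^2 + 2c + 2m^2 + 2m + 2z^2 + 2z + 1 is an integer, the sum of squares is of the form 2k+1 for an integer k.

2(2c^2 + 2c + 2m^2 + 2m + 2z^2 + 2z + 1) + 1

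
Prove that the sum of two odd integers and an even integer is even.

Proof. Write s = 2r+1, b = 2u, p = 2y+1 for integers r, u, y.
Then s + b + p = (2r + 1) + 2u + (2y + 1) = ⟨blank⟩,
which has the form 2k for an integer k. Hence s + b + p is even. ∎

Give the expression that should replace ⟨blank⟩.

2(r + u + y + 1)

Expanding: (2r + 1) + 2u + (2y + 1) = 2r + 2u + 2y + 2.
Every term is even; pulling out the factor of 2 gives 2(r + u + y + 1).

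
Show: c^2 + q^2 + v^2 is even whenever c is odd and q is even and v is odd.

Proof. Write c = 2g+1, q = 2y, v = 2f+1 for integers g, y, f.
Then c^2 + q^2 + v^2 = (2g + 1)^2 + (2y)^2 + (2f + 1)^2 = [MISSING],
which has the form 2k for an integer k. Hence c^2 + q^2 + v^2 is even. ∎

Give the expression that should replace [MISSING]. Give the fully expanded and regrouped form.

2(2f^2 + 2f + 2g^2 + 2g + 2y^2 + 1)

Expanding: (2g + 1)^2 + (2y)^2 + (2f + 1)^2 = 4f^2 + 4f + 4g^2 + 4g + 4y^2 + 2.
Every term is even; pulling out the factor of 2 gives 2(2f^2 + 2f + 2g^2 + 2g + 2y^2 + 1).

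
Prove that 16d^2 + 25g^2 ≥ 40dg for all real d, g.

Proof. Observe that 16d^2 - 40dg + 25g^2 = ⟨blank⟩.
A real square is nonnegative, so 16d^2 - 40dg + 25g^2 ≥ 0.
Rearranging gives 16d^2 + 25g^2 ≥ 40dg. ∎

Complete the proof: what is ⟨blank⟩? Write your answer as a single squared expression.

16d^2 - 40dg + 25g^2 is a perfect-square trinomial: the outer terms are (4d)^2 and (5g)^2, and the cross term is -2·4d·5g.
So 16d^2 - 40dg + 25g^2 = (4d - 5g)^2 ≥ 0.

(4d - 5g)^2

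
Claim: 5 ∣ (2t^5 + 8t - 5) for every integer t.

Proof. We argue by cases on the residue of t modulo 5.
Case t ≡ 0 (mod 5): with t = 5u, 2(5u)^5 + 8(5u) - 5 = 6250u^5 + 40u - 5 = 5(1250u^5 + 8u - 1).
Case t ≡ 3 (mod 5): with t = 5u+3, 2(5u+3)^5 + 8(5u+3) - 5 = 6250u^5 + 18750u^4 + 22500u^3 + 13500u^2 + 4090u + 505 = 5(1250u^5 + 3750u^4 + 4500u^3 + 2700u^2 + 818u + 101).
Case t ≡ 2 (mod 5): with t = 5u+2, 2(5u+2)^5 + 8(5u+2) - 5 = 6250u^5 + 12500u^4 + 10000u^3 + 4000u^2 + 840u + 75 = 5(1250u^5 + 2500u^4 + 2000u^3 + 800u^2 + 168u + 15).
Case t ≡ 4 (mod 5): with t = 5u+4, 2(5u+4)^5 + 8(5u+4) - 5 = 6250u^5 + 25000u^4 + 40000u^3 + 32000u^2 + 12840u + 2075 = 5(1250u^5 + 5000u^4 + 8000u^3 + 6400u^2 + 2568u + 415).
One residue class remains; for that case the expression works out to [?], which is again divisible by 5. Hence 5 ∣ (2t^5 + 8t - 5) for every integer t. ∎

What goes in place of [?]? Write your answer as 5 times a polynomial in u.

5(1250u^5 + 1250u^4 + 500u^3 + 100u^2 + 18u + 1)

Only t ≡ 1 (mod 5) is unaccounted for. Put t = 5u+1:
2(5u+1)^5 + 8(5u+1) - 5 expands to 6250u^5 + 6250u^4 + 2500u^3 + 500u^2 + 90u + 5,
and factoring out 5 leaves 5(1250u^5 + 1250u^4 + 500u^3 + 100u^2 + 18u + 1).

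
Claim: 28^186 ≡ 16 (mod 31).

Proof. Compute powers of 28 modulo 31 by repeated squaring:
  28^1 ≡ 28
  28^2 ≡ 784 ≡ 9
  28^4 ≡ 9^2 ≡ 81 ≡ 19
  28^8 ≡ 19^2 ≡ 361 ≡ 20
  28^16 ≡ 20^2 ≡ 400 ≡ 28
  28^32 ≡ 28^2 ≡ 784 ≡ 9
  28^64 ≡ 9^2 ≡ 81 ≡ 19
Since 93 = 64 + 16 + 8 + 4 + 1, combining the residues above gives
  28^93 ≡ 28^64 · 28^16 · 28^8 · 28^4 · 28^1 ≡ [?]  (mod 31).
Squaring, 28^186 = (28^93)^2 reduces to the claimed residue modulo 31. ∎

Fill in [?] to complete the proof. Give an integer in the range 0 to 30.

28^64 · 28^16 · 28^8 · 28^4 · 28^1 ≡ 19 · 28 · 20 · 19 · 28 = 5660480.
5660480 mod 31 = 4, so 28^93 ≡ 4 (mod 31).

4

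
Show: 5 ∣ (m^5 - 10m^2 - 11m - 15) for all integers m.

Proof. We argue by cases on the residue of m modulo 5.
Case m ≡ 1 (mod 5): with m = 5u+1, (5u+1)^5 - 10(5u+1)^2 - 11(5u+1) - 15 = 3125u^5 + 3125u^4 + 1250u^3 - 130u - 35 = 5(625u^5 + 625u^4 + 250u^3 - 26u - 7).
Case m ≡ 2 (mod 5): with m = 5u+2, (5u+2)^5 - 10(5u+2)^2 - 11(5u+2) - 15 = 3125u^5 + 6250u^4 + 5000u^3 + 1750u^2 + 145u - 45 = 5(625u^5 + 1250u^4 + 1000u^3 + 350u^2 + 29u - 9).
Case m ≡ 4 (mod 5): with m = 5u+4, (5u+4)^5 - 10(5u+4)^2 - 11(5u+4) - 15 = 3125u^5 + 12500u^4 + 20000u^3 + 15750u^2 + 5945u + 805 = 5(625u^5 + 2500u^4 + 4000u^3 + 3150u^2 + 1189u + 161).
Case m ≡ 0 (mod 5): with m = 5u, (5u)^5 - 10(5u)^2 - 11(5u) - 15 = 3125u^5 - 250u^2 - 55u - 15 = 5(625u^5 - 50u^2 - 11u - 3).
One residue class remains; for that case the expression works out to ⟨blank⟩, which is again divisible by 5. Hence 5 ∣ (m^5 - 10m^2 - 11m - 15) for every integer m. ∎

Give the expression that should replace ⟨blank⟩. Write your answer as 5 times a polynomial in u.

5(625u^5 + 1875u^4 + 2250u^3 + 1300u^2 + 334u + 21)

The residues treated are {1, 2, 4, 0}, so the missing case is m ≡ 3 (mod 5); write m = 5u+3.
Then (5u+3)^5 - 10(5u+3)^2 - 11(5u+3) - 15 = 3125u^5 + 9375u^4 + 11250u^3 + 6500u^2 + 1670u + 105 = 5(625u^5 + 1875u^4 + 2250u^3 + 1300u^2 + 334u + 21).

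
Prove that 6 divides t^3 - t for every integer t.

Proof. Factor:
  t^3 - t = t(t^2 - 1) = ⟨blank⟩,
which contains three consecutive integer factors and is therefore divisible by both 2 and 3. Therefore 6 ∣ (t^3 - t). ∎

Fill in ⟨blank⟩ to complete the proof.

t(t^2 - 1) = t(t - 1)(t + 1) = (t - 1)t(t + 1).
These three factors are consecutive integers, so their product is divisible by 6.

(t - 1)t(t + 1)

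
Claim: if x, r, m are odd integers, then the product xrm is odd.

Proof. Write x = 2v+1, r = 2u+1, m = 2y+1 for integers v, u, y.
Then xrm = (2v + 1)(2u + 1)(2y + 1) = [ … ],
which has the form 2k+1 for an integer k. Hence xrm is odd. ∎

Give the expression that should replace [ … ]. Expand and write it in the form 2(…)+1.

(2v + 1)(2u + 1)(2y + 1) = 8uvy + 4uv + 4uy + 2u + 4vy + 2v + 2y + 1
= 2(4uvy + 2uv + 2uy + u + 2vy + v + y) + 1.
Since 4uvy + 2uv + 2uy + u + 2vy + v + y is an integer, the product is of the form 2k+1 for an integer k.

2(4uvy + 2uv + 2uy + u + 2vy + v + y) + 1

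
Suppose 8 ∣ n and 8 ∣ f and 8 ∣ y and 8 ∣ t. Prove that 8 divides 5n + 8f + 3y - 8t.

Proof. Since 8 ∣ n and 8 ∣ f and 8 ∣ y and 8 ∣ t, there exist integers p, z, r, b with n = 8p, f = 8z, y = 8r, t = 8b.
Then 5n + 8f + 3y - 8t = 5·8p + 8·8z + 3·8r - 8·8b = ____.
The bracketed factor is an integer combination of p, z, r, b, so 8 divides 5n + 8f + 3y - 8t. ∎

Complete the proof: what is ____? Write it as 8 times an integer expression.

8(-8b + 5p + 3r + 8z)

Each term has a factor of 8: 5·8p + 8·8z + 3·8r - 8·8b = 8·(-8b + 5p + 3r + 8z).
Since -8b + 5p + 3r + 8z is an integer, 8 ∣ (5n + 8f + 3y - 8t).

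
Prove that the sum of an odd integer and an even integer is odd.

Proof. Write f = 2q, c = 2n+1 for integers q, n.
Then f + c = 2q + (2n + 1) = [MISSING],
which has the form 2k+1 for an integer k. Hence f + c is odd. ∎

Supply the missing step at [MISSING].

2(n + q) + 1

2q + (2n + 1) = 2n + 2q + 1
= 2(n + q) + 1.
Since n + q is an integer, the sum is of the form 2k+1 for an integer k.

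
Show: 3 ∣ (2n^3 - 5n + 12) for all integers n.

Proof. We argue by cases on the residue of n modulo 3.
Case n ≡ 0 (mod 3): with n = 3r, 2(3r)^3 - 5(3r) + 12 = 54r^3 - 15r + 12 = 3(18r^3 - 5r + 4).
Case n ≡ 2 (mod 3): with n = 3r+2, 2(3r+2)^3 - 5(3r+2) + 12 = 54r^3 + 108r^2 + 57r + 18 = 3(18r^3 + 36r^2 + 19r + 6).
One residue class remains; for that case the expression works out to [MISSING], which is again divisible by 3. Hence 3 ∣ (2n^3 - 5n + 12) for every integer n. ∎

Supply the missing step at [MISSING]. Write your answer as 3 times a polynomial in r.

The residues treated are {0, 2}, so the missing case is n ≡ 1 (mod 3); write n = 3r+1.
Then 2(3r+1)^3 - 5(3r+1) + 12 = 54r^3 + 54r^2 + 3r + 9 = 3(18r^3 + 18r^2 + r + 3).

3(18r^3 + 18r^2 + r + 3)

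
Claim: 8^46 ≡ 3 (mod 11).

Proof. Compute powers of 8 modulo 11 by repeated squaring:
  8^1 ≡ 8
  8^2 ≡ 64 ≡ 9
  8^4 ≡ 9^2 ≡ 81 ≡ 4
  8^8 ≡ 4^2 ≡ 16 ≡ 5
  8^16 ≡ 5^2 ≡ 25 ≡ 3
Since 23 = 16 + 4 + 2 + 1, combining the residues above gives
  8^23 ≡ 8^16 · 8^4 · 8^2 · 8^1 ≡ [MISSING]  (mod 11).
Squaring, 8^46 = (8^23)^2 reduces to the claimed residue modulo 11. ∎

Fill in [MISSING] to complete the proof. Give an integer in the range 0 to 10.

6

8^16 · 8^4 · 8^2 · 8^1 ≡ 3 · 4 · 9 · 8 = 864.
864 mod 11 = 6, so 8^23 ≡ 6 (mod 11).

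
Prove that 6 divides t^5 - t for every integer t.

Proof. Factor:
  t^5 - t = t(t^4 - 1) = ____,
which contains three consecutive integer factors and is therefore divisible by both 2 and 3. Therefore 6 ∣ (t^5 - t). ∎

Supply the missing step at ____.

(t - 1)t(t + 1)(t^2 + 1)

t^4 - 1 = (t^2 - 1)(t^2 + 1), and t^2 - 1 = (t-1)(t+1).
So t(t^4 - 1) = (t - 1)t(t + 1)(t^2 + 1).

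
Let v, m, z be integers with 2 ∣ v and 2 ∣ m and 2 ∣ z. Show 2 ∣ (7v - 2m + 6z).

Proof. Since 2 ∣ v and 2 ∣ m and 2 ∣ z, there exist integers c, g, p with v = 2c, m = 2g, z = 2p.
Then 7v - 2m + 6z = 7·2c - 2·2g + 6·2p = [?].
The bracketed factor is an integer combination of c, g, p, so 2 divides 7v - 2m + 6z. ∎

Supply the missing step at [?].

Each term has a factor of 2: 7·2c - 2·2g + 6·2p = 2·(7c - 2g + 6p).
Since 7c - 2g + 6p is an integer, 2 ∣ (7v - 2m + 6z).

2(7c - 2g + 6p)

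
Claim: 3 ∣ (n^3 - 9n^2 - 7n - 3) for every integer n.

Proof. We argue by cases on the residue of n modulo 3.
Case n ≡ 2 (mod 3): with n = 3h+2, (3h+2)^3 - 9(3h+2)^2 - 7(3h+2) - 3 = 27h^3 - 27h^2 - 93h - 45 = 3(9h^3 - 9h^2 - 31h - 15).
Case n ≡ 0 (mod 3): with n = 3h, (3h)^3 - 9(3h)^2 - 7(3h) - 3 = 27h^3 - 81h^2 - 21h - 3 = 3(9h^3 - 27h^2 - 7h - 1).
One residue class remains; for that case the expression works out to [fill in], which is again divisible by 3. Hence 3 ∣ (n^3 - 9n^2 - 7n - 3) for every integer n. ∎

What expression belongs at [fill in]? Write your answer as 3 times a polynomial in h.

3(9h^3 - 18h^2 - 22h - 6)

The residues treated are {2, 0}, so the missing case is n ≡ 1 (mod 3); write n = 3h+1.
Then (3h+1)^3 - 9(3h+1)^2 - 7(3h+1) - 3 = 27h^3 - 54h^2 - 66h - 18 = 3(9h^3 - 18h^2 - 22h - 6).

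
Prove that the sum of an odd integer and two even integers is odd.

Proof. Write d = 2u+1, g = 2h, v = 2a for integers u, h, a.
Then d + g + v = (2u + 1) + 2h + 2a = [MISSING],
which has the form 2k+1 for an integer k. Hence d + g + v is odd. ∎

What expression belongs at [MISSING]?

Expanding: (2u + 1) + 2h + 2a = 2a + 2h + 2u + 1.
Every term except the constant is even, so this is 2(a + h + u) + 1,
and a + h + u ∈ ℤ gives the required form.

2(a + h + u) + 1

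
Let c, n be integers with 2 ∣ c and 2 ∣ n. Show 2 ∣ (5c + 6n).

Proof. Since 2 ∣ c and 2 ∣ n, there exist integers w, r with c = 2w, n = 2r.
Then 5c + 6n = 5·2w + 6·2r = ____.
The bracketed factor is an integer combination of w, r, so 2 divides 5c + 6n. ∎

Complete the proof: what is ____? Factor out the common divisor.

2(6r + 5w)

Each term has a factor of 2: 5·2w + 6·2r = 2·(6r + 5w).
Since 6r + 5w is an integer, 2 ∣ (5c + 6n).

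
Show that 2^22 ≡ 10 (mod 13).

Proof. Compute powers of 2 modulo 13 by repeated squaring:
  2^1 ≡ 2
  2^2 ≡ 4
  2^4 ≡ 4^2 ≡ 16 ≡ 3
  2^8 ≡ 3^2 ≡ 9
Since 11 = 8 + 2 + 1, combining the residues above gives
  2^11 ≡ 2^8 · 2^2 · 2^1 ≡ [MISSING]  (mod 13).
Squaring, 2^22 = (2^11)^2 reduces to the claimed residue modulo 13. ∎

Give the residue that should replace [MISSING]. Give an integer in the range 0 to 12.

2^8 · 2^2 · 2^1 ≡ 9 · 4 · 2 = 72.
72 mod 13 = 7, so 2^11 ≡ 7 (mod 13).

7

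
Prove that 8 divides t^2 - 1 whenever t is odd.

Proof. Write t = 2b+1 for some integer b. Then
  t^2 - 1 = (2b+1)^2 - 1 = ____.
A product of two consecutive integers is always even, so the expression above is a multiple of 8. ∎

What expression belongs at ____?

(2b+1)^2 - 1 = 4b^2 + 4b + 1 - 1 = 4b^2 + 4b = 4b(b+1).
Since b and b+1 are consecutive, b(b+1) is even, and 4·(even) is a multiple of 8.

4b(b + 1)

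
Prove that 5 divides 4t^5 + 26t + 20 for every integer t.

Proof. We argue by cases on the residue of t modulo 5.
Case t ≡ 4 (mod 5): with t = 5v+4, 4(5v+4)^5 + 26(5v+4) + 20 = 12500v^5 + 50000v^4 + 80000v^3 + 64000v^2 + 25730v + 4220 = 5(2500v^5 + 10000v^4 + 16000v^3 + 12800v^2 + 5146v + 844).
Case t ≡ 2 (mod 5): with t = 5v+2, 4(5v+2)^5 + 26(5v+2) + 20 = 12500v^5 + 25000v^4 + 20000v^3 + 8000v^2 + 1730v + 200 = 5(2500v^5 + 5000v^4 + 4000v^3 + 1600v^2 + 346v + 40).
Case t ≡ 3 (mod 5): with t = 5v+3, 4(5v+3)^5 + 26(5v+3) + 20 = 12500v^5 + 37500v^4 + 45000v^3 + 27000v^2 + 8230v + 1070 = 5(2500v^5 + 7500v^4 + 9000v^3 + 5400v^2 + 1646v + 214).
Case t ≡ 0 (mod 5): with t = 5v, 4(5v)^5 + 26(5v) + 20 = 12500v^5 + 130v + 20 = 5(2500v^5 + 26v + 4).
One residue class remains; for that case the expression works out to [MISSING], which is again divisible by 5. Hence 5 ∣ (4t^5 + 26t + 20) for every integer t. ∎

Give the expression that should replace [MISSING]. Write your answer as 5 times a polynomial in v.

5(2500v^5 + 2500v^4 + 1000v^3 + 200v^2 + 46v + 10)

The residues treated are {4, 2, 3, 0}, so the missing case is t ≡ 1 (mod 5); write t = 5v+1.
Then 4(5v+1)^5 + 26(5v+1) + 20 = 12500v^5 + 12500v^4 + 5000v^3 + 1000v^2 + 230v + 50 = 5(2500v^5 + 2500v^4 + 1000v^3 + 200v^2 + 46v + 10).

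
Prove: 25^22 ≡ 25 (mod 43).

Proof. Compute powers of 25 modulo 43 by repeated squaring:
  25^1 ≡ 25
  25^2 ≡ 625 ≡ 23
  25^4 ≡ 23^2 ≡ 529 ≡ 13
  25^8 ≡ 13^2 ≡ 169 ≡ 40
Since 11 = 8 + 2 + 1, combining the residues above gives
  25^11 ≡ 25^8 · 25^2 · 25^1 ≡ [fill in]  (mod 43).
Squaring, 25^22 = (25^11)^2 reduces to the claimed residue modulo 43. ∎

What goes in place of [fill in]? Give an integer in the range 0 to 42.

38

25^8 · 25^2 · 25^1 ≡ 40 · 23 · 25 = 23000.
23000 mod 43 = 38, so 25^11 ≡ 38 (mod 43).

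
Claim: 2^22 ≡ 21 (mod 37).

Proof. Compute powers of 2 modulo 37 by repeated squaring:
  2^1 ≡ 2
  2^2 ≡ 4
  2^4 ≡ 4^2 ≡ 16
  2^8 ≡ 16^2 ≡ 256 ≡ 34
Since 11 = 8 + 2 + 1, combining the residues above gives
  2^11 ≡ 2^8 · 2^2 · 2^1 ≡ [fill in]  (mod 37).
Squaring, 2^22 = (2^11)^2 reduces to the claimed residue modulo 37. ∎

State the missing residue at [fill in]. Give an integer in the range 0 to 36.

13

2^8 · 2^2 · 2^1 ≡ 34 · 4 · 2 = 272.
272 mod 37 = 13, so 2^11 ≡ 13 (mod 37).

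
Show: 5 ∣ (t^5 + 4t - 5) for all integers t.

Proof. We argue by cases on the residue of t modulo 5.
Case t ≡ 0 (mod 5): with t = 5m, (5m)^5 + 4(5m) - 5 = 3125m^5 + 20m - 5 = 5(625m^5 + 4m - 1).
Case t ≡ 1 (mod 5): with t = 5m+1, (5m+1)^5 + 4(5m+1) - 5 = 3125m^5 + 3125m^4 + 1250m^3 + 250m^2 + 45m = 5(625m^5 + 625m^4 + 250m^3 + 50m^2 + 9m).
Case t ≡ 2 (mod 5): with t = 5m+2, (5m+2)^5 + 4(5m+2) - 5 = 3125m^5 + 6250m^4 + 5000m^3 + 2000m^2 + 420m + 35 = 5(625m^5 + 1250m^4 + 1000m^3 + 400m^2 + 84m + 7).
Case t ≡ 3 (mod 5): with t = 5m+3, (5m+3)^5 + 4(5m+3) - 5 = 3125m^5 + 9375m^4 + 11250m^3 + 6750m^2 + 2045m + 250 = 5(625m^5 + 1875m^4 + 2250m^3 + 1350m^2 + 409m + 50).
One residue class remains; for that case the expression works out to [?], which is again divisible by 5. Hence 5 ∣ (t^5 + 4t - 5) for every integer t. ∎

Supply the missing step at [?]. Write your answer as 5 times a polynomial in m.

The residues treated are {0, 1, 2, 3}, so the missing case is t ≡ 4 (mod 5); write t = 5m+4.
Then (5m+4)^5 + 4(5m+4) - 5 = 3125m^5 + 12500m^4 + 20000m^3 + 16000m^2 + 6420m + 1035 = 5(625m^5 + 2500m^4 + 4000m^3 + 3200m^2 + 1284m + 207).

5(625m^5 + 2500m^4 + 4000m^3 + 3200m^2 + 1284m + 207)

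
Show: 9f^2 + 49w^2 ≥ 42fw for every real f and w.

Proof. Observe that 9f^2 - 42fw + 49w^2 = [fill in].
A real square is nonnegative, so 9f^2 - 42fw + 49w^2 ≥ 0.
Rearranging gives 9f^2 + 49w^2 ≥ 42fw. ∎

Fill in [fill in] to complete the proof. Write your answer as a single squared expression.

(3f - 7w)^2

The leading and trailing coefficients are 3^2 and 7^2, and 42 = 2·3·7, so the trinomial is (3f - 7w)^2.
Hence 9f^2 - 42fw + 49w^2 ≥ 0.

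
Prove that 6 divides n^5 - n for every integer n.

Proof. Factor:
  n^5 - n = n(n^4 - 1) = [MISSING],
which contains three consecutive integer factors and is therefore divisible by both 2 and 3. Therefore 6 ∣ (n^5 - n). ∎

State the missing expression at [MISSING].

n^4 - 1 = (n^2 - 1)(n^2 + 1), and n^2 - 1 = (n-1)(n+1).
So n(n^4 - 1) = (n - 1)n(n + 1)(n^2 + 1).

(n - 1)n(n + 1)(n^2 + 1)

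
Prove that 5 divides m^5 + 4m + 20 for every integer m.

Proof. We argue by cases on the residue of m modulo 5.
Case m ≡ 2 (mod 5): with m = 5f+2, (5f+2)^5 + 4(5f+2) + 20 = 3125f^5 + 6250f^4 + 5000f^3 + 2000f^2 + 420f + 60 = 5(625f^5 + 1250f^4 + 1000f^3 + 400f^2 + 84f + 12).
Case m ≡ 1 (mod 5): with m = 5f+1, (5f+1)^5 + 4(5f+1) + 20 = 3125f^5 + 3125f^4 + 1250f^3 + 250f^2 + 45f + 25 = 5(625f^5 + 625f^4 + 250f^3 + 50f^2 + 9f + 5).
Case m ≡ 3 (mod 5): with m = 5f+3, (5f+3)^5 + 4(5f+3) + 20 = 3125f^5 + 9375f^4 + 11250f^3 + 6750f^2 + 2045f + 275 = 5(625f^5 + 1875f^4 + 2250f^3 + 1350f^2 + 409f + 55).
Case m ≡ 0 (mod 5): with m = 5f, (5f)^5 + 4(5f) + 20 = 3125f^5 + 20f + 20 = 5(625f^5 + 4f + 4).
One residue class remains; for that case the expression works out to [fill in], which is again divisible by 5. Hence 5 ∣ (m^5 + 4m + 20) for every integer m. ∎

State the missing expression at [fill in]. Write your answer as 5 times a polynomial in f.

5(625f^5 + 2500f^4 + 4000f^3 + 3200f^2 + 1284f + 212)

Only m ≡ 4 (mod 5) is unaccounted for. Put m = 5f+4:
(5f+4)^5 + 4(5f+4) + 20 expands to 3125f^5 + 12500f^4 + 20000f^3 + 16000f^2 + 6420f + 1060,
and factoring out 5 leaves 5(625f^5 + 2500f^4 + 4000f^3 + 3200f^2 + 1284f + 212).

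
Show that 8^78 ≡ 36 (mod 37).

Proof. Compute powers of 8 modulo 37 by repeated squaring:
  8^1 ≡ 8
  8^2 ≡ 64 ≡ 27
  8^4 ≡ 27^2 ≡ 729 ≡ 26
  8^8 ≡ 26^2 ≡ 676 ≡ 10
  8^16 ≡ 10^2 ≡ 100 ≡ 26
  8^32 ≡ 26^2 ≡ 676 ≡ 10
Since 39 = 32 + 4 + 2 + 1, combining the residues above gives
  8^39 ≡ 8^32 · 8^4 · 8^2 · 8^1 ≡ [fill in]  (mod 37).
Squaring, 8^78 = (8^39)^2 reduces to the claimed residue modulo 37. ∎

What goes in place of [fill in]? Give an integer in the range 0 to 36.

31

Multiply the listed residues: 10 · 26 · 27 · 8 = 260 → 7020 → 56160.
Reducing modulo 37: 56160 = 1517·37 + 31, so 8^39 ≡ 31.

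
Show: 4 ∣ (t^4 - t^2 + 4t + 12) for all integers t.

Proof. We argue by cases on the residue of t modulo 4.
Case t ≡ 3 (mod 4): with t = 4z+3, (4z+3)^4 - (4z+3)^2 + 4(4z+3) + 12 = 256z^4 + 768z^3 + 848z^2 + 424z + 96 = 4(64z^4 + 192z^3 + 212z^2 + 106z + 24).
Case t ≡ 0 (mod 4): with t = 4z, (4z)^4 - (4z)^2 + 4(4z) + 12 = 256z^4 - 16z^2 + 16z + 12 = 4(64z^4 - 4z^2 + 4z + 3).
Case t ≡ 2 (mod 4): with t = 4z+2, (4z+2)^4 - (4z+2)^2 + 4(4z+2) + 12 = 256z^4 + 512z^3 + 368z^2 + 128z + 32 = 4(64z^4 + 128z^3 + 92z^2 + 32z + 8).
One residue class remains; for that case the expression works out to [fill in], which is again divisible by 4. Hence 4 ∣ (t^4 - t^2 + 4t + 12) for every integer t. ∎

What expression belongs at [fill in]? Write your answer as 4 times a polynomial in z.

The residues treated are {3, 0, 2}, so the missing case is t ≡ 1 (mod 4); write t = 4z+1.
Then (4z+1)^4 - (4z+1)^2 + 4(4z+1) + 12 = 256z^4 + 256z^3 + 80z^2 + 24z + 16 = 4(64z^4 + 64z^3 + 20z^2 + 6z + 4).

4(64z^4 + 64z^3 + 20z^2 + 6z + 4)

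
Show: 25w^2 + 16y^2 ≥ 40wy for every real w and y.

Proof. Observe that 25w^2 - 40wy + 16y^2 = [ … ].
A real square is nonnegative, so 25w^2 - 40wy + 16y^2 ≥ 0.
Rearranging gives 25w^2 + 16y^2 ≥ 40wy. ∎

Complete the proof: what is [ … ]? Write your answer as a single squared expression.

(5w - 4y)^2

25w^2 - 40wy + 16y^2 is a perfect-square trinomial: the outer terms are (5w)^2 and (4y)^2, and the cross term is -2·5w·4y.
So 25w^2 - 40wy + 16y^2 = (5w - 4y)^2 ≥ 0.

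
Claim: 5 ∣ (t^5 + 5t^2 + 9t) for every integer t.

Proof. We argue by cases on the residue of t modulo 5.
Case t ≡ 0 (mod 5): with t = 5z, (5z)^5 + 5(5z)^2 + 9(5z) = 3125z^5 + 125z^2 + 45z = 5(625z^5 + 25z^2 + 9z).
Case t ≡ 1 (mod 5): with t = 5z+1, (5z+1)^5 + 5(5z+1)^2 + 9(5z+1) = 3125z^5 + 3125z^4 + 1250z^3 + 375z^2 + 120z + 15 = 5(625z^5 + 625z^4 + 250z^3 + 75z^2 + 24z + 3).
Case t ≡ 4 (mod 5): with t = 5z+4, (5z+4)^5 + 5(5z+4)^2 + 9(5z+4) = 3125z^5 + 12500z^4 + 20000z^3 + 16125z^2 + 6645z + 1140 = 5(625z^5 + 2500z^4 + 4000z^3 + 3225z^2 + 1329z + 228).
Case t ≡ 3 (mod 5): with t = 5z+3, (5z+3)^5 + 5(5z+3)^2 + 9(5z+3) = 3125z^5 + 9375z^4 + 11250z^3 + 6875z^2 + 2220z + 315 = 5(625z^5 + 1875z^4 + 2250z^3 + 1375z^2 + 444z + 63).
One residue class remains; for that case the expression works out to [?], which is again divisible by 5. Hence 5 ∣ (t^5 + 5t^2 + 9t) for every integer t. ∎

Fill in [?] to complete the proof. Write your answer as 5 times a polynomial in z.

The residues treated are {0, 1, 4, 3}, so the missing case is t ≡ 2 (mod 5); write t = 5z+2.
Then (5z+2)^5 + 5(5z+2)^2 + 9(5z+2) = 3125z^5 + 6250z^4 + 5000z^3 + 2125z^2 + 545z + 70 = 5(625z^5 + 1250z^4 + 1000z^3 + 425z^2 + 109z + 14).

5(625z^5 + 1250z^4 + 1000z^3 + 425z^2 + 109z + 14)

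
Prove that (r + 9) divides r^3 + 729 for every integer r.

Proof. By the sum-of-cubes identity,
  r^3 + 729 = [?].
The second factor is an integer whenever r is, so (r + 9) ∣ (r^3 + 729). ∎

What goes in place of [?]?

(r + 9)(r^2 - 9r + 81)

a^3 + b^3 = (a + b)(a^2 - ab + b^2). With a = r, b = 9:
r^3 + 729 = (r + 9)(r^2 - 9r + 81).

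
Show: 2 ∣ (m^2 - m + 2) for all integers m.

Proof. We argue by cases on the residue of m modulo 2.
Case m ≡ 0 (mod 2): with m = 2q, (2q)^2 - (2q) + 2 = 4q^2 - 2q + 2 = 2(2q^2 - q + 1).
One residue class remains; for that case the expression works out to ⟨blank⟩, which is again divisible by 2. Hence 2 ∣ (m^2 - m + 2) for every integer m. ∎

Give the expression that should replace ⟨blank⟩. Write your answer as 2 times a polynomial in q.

The residues treated are {0}, so the missing case is m ≡ 1 (mod 2); write m = 2q+1.
Then (2q+1)^2 - (2q+1) + 2 = 4q^2 + 2q + 2 = 2(2q^2 + q + 1).

2(2q^2 + q + 1)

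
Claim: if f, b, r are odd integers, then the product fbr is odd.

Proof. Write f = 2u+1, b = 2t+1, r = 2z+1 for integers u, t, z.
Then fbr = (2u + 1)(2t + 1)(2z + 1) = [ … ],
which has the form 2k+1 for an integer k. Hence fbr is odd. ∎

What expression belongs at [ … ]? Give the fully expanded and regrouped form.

Expanding: (2u + 1)(2t + 1)(2z + 1) = 8tuz + 4tu + 4tz + 2t + 4uz + 2u + 2z + 1.
Every term except the constant is even, so this is 2(4tuz + 2tu + 2tz + t + 2uz + u + z) + 1,
and 4tuz + 2tu + 2tz + t + 2uz + u + z ∈ ℤ gives the required form.

2(4tuz + 2tu + 2tz + t + 2uz + u + z) + 1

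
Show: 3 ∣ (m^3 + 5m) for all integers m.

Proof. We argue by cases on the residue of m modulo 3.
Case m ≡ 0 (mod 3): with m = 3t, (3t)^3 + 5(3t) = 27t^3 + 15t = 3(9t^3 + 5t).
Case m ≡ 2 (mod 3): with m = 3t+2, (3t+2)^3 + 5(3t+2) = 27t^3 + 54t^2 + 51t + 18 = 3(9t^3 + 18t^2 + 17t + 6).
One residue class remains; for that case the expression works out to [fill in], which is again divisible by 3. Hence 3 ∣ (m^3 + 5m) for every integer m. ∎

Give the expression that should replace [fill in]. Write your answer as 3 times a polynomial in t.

The residues treated are {0, 2}, so the missing case is m ≡ 1 (mod 3); write m = 3t+1.
Then (3t+1)^3 + 5(3t+1) = 27t^3 + 27t^2 + 24t + 6 = 3(9t^3 + 9t^2 + 8t + 2).

3(9t^3 + 9t^2 + 8t + 2)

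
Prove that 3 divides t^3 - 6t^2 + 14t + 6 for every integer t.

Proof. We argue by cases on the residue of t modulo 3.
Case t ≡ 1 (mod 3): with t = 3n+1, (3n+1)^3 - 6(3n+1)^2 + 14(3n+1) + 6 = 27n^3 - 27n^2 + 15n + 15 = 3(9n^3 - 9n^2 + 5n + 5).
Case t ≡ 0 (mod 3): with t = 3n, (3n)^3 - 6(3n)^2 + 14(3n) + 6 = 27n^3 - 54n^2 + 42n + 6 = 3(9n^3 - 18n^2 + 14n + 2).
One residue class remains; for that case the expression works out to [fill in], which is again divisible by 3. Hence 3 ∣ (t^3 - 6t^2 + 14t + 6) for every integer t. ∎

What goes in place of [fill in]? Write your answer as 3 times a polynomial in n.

3(9n^3 + 2n + 6)

The residues treated are {1, 0}, so the missing case is t ≡ 2 (mod 3); write t = 3n+2.
Then (3n+2)^3 - 6(3n+2)^2 + 14(3n+2) + 6 = 27n^3 + 6n + 18 = 3(9n^3 + 2n + 6).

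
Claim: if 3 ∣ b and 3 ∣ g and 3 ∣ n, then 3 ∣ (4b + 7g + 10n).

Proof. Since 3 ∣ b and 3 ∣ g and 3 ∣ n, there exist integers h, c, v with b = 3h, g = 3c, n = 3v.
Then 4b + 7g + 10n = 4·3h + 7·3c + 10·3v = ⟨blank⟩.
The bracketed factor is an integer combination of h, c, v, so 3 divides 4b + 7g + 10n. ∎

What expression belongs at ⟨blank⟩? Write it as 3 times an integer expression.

Pull the common 3 out of every term: 4·3h + 7·3c + 10·3v = 3(7c + 4h + 10v).
7c + 4h + 10v is an integer, which exhibits the divisibility.

3(7c + 4h + 10v)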